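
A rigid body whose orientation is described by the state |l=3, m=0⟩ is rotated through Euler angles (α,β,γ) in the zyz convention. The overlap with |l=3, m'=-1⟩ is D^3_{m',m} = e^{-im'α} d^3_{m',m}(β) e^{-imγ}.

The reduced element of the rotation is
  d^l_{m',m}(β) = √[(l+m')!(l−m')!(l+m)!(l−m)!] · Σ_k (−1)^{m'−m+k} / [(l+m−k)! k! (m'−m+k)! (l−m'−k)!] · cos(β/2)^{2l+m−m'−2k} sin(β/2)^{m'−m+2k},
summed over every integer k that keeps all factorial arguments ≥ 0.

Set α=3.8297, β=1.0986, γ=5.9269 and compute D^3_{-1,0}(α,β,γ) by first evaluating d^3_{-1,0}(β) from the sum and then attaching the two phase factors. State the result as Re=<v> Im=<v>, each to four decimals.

Re=-0.0103 Im=-0.0084

D^3_{-1,0}(3.8297,1.0986,5.9269) = e^{-i·-1·3.8297}·d^3_{-1,0}(1.0986)·e^{-i·0·5.9269}. Compute d first:
c=cos(1.098600/2)=0.852890, s=sin(1.098600/2)=0.522090; N=√[2·24·6·6]=41.569219
Admissible k: 1..3 (factorial args all ≥0)
  k=1: (−1)^0·41.5692/(12)·0.8529^5·0.5221^1 = +0.816210
  k=2: (−1)^1·41.5692/(4)·0.8529^3·0.5221^3 = -0.917547
  k=3: (−1)^2·41.5692/(12)·0.8529^1·0.5221^5 = +0.114607
d^3_{-1,0}(1.0986) = +0.816210 -0.917547 +0.114607 = +0.013270
Phases: e^{-i·(-1)·3.8297}=-0.772449-0.635076i, e^{-i·(0)·5.9269}=+1.000000+0.000000i ⇒ D=-0.010251-0.008428i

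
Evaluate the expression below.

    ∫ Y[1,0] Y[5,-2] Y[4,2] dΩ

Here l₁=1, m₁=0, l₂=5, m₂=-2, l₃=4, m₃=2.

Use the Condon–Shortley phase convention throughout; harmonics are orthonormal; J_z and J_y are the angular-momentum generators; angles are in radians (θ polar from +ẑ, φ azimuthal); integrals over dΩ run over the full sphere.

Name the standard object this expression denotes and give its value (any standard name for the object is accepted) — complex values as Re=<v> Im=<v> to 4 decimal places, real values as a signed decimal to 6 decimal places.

Gaunt coefficient, +0.225034

This is a Gaunt coefficient — the integral of a triple product of spherical harmonics over the sphere.
Checks pass: Σm=0; 10 even; l₃=4∈[4,6].
(2·1+1)(2·5+1)(2·4+1) = 297
Δ: 2! 0! 8! / 11! → 1/495
sum: t=1:−1/576 = -1/576
3j²(1 5 4; 0 0 0) = Δ·Π!·Σ² = 5/99  (sign -1)
sum: t=1:−1/1440 = -1/1440
3j²(1 5 4; 0 -2 2) = Δ·Π!·Σ² = 7/165  (sign -1)
combine: 4πI² = 297·5/99·7/165 = 7/11
take √, sign +1: I = 0.22503380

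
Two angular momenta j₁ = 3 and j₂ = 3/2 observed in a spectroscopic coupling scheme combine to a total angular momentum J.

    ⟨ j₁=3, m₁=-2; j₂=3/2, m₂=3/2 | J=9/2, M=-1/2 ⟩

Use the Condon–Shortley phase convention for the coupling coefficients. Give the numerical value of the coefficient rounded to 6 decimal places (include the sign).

+0.218218

√[10·0!6!3!/10! · 1!5!3!0!4!5!] = √(172800/7)
  +(−1)^0/∏(0,0,5,3,1,0)! = 1/720  (running 1/720)
⟨..|..⟩ = √(172800/7)·(1/720) = +0.218218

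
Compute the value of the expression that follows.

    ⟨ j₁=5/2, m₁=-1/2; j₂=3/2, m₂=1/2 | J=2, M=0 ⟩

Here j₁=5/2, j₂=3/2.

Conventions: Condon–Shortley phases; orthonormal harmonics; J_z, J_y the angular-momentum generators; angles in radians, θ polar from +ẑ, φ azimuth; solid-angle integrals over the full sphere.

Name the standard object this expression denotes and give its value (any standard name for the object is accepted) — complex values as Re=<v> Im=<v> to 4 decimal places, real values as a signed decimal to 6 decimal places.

Clebsch–Gordan coefficient, −√(1/14) ≈ -0.267261

This is a Clebsch–Gordan (vector-coupling) coefficient.
j₁+j₂−J=2  J+j₁−j₂=3  J−j₁+j₂=1  j₁+j₂+J+1=7
(j₁±m₁, j₂±m₂, J±M) = (2,3,2,1,2,2)
P² = 8/7
sum k=1..2:
  [1] −1/2 = -1/2
  [2] +1/4 = 1/4
S = -1/4
C² = P²·S² = 1/14 ; C = -0.267261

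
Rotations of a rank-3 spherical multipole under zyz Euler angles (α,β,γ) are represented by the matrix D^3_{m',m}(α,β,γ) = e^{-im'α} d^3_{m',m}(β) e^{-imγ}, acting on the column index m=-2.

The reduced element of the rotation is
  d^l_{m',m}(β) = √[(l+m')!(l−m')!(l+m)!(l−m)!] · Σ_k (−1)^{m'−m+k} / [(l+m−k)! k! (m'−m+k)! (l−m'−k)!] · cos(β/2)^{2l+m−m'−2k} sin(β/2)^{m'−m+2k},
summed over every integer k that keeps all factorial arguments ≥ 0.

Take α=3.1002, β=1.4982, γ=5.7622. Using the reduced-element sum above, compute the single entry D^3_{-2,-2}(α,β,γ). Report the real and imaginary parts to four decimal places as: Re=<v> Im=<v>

Split into d^3_{-2,-2}(β=1.4982) × two z-phases.
Half-angle: c=0.732302, s=0.680980. N=√(1·120·1·120)=120.000000
k∈{0,1} keeps every argument non-negative
  k=0: (−1)^0·120.0000/(120)·0.7323^6·0.6810^0 = +0.154220
  k=1: (−1)^1·120.0000/(24)·0.7323^4·0.6810^2 = -0.666806
d^3_{-2,-2}(1.4982) = +0.154220 -0.666806 = -0.512586
Attach z-rotation phases: D = e^{-i(-2)(3.1002)}·(-0.512586)·e^{-i(-2)(5.7622)} = -0.221128+0.462436i

Re=-0.2211 Im=0.4624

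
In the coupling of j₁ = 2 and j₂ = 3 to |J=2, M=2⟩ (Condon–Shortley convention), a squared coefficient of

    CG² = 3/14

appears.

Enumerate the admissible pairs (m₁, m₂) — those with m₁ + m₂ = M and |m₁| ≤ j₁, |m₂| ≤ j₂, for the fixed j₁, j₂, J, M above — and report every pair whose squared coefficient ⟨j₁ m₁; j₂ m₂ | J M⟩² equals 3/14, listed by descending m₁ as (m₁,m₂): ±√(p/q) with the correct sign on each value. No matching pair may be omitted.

Admissible pairs with m₁+m₂ = M = 2: (-1,3), (0,2), (1,1), (2,0)
  (m₁,m₂)=(2,0): CG² = 1/14, CG = +√(1/14)
  (m₁,m₂)=(1,1): CG² = 3/14, CG = −√(3/14)   ← matches the target
  (m₁,m₂)=(0,2): CG² = 5/14, CG = +√(5/14)
  (m₁,m₂)=(-1,3): CG² = 5/14, CG = −√(5/14)
Pairs with CG² = 3/14: (1,1): −√(3/14)

(1,1): −√(3/14)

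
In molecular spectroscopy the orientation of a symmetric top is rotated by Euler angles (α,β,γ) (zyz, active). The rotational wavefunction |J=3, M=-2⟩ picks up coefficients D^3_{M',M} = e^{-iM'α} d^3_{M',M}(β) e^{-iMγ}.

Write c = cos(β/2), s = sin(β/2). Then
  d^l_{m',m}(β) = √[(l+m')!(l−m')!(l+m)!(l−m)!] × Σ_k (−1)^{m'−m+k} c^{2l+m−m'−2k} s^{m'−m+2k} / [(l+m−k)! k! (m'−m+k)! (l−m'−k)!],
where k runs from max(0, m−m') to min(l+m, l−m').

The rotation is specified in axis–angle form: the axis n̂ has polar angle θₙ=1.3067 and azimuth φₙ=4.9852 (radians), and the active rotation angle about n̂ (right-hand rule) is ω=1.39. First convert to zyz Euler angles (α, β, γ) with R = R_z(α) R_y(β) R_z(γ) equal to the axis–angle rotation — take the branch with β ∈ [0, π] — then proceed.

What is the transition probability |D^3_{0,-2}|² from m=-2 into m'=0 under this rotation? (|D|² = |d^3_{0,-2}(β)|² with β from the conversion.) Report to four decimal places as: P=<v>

P=0.0929

Axis–angle → zyz. n̂ = (sinθₙcosφₙ, sinθₙsinφₙ, cosθₙ) = (+0.260098, -0.929628, +0.261037), ω = 1.3900.
R = I cosω + sinω [n̂]ₓ + (1−cosω) n̂n̂ᵀ gives
  R = [+0.235299, -0.455099, -0.858789; +0.058466, +0.888626, -0.454891; +0.970163, +0.056826, +0.235701]
β = atan2(√(R₁₃²+R₂₃²), R₃₃) = 1.332857; α = atan2(R₂₃, R₁₃) mod 2π = 3.628708; γ = atan2(R₃₂, −R₃₁) mod 2π = 3.083086
D^3_{0,-2}(3.6287,1.3329,3.0831) = e^{-i·0·3.6287}·d^3_{0,-2}(1.3329)·e^{-i·-2·3.0831}. Compute d first:
Half-angle: c=0.786035, s=0.618182. N=√(6·6·1·120)=65.726707
k: max(0,(-2)−(0))=0 … min(3+(-2),3−(0))=1
  k=0: (−1)^2·65.7267/(12)·0.7860^4·0.6182^2 = +0.799026
  k=1: (−1)^3·65.7267/(12)·0.7860^2·0.6182^4 = -0.494209
d^3_{0,-2}(1.3329) = +0.799026 -0.494209 = +0.304816
|D^3_{0,-2}|² = |d^3_{0,-2}(β)|² = (+0.304816)² = 0.092913 (the z-rotation phases have unit modulus)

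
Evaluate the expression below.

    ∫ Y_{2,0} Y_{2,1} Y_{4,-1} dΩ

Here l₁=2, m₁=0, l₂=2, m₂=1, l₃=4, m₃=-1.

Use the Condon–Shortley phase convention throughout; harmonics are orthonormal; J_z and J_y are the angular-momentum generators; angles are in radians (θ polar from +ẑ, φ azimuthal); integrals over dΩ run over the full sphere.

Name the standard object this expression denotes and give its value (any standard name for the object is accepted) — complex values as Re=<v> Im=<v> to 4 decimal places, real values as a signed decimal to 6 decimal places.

Gaunt coefficient, -0.220728

This is a Gaunt coefficient — the integral of a triple product of spherical harmonics over the sphere.
Rules hold: Σm=0, L=8 even, 0≤4≤4.
N = 5·5·9 = 225
Δ = 0!·4!·4!/9! = 1/630
Racah Σ t=0..0: t=0:+1/16 = 1/16
⇒ 3j(2 2 4; 0 0 0)² = 2/35, sgn +1
Racah Σ t=0..0: t=0:+1/24 = 1/24
⇒ 3j(2 2 4; 0 1 -1)² = 1/21, sgn -1
4πI² = N·(3j₀)²·(3jₘ)² = 30/49
I = -1·√(0.612245/4π) = -0.22072812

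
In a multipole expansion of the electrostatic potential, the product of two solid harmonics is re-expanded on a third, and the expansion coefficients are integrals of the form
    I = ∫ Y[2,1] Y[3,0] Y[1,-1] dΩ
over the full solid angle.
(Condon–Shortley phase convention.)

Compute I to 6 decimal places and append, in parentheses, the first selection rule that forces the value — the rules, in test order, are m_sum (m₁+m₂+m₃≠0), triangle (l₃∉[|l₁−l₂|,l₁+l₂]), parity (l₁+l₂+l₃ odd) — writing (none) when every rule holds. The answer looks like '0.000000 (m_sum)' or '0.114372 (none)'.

0.143048 (none)

Rules hold: Σm=0, L=6 even, 1≤1≤5.
N = 5·7·3 = 105
Δ = 4!·0!·2!/7! = 1/105
Racah Σ t=2..2: t=2:+1/4 = 1/4
⇒ 3j(2 3 1; 0 0 0)² = 3/35, sgn -1
Racah Σ t=1..1: t=1:−1/12 = -1/12
⇒ 3j(2 3 1; 1 0 -1)² = 1/35, sgn -1
4πI² = N·(3j₀)²·(3jₘ)² = 9/35
I = +1·√(0.257143/4π) = 0.14304817
No selection rule forces the value: the integral is nonzero (none).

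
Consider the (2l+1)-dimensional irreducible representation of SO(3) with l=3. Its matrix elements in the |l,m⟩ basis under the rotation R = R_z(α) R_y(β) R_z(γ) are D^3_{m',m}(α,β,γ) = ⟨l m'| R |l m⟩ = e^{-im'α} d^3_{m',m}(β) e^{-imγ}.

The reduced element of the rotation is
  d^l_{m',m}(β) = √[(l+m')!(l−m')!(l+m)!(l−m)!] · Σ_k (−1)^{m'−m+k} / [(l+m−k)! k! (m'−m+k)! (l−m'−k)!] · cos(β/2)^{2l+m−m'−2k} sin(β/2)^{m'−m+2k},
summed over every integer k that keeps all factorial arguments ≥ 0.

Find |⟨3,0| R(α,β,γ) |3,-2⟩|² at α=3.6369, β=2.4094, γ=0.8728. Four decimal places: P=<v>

P=0.2071

Split into d^3_{0,-2}(β=2.4094) × two z-phases.
With c≡cos(β/2)=0.357973 and s≡sin(β/2)=0.933732, N=[6·6·1·120]^{1/2}=65.726707
Admissible k: 0..1 (factorial args all ≥0)
  k=0: (−1)^2·65.7267/(12)·0.3580^4·0.9337^2 = +0.078416
  k=1: (−1)^3·65.7267/(12)·0.3580^2·0.9337^4 = -0.533520
d^3_{0,-2}(2.4094) = +0.078416 -0.533520 = -0.455103
|D^3_{0,-2}|² = |d^3_{0,-2}(β)|² = (-0.455103)² = 0.207119 (the z-rotation phases have unit modulus)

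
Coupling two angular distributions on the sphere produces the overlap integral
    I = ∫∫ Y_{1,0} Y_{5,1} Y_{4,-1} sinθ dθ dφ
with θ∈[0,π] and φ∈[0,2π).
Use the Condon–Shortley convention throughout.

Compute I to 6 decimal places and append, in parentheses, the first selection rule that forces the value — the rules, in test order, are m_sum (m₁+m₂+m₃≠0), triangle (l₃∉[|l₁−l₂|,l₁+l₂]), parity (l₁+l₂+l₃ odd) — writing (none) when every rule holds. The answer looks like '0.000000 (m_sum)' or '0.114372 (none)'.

Rules hold: Σm=0, L=10 even, 4≤4≤6.
N = 3·11·9 = 297
Δ = 2!·0!·8!/11! = 1/495
Racah Σ t=1..1: t=1:−1/576 = -1/576
⇒ 3j(1 5 4; 0 0 0)² = 5/99, sgn -1
Racah Σ t=1..1: t=1:−1/720 = -1/720
⇒ 3j(1 5 4; 0 1 -1)² = 8/165, sgn +1
4πI² = N·(3j₀)²·(3jₘ)² = 8/11
I = -1·√(0.727273/4π) = -0.24057125
No selection rule forces the value: the integral is nonzero (none).

-0.240571 (none)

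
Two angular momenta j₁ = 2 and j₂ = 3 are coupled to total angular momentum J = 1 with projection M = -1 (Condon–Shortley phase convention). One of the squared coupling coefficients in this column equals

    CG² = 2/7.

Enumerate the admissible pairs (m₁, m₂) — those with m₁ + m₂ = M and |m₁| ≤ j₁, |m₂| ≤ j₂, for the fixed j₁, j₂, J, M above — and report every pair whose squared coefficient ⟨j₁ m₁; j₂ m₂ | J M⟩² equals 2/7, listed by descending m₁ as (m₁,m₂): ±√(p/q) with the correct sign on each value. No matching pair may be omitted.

Admissible pairs with m₁+m₂ = M = -1: (-2,1), (-1,0), (0,-1), (1,-2), (2,-3)
  (m₁,m₂)=(2,-3): CG² = 3/7, CG = +√(3/7)
  (m₁,m₂)=(1,-2): CG² = 2/7, CG = −√(2/7)   ← matches the target
  (m₁,m₂)=(0,-1): CG² = 6/35, CG = +√(6/35)
  (m₁,m₂)=(-1,0): CG² = 3/35, CG = −√(3/35)
  (m₁,m₂)=(-2,1): CG² = 1/35, CG = +√(1/35)
Pairs with CG² = 2/7: (1,-2): −√(2/7)

(1,-2): −√(2/7)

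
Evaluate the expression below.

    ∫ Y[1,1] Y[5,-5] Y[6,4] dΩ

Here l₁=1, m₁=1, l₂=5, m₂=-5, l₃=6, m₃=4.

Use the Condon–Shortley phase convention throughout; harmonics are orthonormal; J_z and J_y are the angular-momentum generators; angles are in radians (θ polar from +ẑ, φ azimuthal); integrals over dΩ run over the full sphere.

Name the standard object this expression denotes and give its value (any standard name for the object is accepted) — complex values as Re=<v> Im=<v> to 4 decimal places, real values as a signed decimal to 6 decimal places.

Gaunt coefficient, +0.040859

This is a Gaunt coefficient — the integral of a triple product of spherical harmonics over the sphere.
Checks pass: Σm=0; 12 even; l₃=6∈[4,6].
(2·1+1)(2·5+1)(2·6+1) = 429
Δ: 0! 2! 10! / 13! → 1/858
sum: t=0:+1/14400 = 1/14400
3j²(1 5 6; 0 0 0) = Δ·Π!·Σ² = 6/143  (sign +1)
sum: t=0:+1/7257600 = 1/7257600
3j²(1 5 6; 1 -5 4) = Δ·Π!·Σ² = 1/858  (sign +1)
combine: 4πI² = 429·6/143·1/858 = 3/143
take √, sign +1: I = 0.04085899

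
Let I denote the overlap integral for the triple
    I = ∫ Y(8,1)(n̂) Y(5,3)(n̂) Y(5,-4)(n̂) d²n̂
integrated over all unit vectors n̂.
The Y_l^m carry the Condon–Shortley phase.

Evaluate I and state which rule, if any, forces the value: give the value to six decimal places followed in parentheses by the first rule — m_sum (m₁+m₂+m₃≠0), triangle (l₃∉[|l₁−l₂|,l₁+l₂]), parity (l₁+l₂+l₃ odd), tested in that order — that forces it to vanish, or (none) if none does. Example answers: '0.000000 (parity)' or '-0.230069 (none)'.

0.100827 (none)

Rules hold: Σm=0, L=18 even, 3≤5≤13.
N = 17·11·11 = 2057
Δ = 8!·8!·2!/19! = 1/37413090
Racah Σ t=3..5: t=3:−1/1036800 t=4:+1/331776 t=5:−1/1036800 = 1/921600
⇒ 3j(8 5 5; 0 0 0)² = 490/46189, sgn -1
Racah Σ t=6..7: t=6:+1/14515200 t=7:−1/203212800 = 13/203212800
⇒ 3j(8 5 5; 1 3 -4)² = 104/17765, sgn -1
4πI² = N·(3j₀)²·(3jₘ)² = 784/6137
I = +1·√(0.12775/4π) = 0.10082658
No selection rule forces the value: the integral is nonzero (none).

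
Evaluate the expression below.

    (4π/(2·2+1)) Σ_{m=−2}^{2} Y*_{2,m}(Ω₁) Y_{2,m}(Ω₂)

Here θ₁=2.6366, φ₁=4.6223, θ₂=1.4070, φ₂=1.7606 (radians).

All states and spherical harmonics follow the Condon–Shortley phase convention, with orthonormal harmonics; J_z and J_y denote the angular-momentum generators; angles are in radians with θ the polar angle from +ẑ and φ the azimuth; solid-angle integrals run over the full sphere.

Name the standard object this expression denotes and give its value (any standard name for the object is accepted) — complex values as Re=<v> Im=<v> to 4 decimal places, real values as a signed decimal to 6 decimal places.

Legendre polynomial (addition theorem), +0.042633

This sum is the spherical-harmonic addition theorem: it equals the Legendre polynomial P_l(cos γ) of the angle γ between the two directions.
Summing Y*_{l m}(θ₁,φ₁)·Y_{l m}(θ₂,φ₂) over m ∈ [−2, 2]; prefactor 4π/(2·2+1) = 2.513274:
  m=-2: Y*=-0.08895 + 0.01620j  Y=-0.34924 + 0.13933j  product 0.02881 - 0.01805j
  m=-1: Y*=0.02943 + 0.32578j  Y=-0.02345 - 0.12206j  product 0.03907 - 0.01123j
  m=+0: Y*=0.40932 + 0.00000j  Y=-0.29023 + 0.00000j  product -0.11880 + 0.00000j
  m=+1: Y*=-0.02943 + 0.32578j  Y=0.02345 - 0.12206j  product 0.03907 + 0.01123j
  m=+2: Y*=-0.08895 - 0.01620j  Y=-0.34924 - 0.13933j  product 0.02881 + 0.01805j
Accumulated sum 0.01696 + 0.00000j; after 4π/(2l+1) scaling, 0.04263 + 0.00000j ⇒ P_2 = 0.042633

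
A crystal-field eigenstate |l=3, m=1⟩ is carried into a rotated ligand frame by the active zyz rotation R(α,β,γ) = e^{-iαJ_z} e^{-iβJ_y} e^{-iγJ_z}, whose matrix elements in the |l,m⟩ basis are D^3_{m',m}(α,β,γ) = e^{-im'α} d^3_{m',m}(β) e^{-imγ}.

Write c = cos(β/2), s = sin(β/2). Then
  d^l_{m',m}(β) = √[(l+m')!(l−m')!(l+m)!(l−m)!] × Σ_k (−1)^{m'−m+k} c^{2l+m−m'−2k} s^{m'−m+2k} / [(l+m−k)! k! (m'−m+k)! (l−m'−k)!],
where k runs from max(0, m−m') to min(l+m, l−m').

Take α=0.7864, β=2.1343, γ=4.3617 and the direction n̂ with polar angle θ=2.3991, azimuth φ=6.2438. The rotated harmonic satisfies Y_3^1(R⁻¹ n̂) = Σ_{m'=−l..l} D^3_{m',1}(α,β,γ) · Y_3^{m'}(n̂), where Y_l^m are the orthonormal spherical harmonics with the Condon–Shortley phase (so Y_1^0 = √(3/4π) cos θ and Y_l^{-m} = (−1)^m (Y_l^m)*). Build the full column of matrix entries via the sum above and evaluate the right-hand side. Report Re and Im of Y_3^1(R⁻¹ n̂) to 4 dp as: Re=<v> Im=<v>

Need the full column D^3_{m',1} for m'=−3..3 at α=0.7864, β=2.1343, γ=4.3617.
cos(β/2)=0.482622, sin(β/2)=0.875829
d^3_{-3,1}: single k=4 term ⇒ +0.530807;  D = -0.222100-0.482108i
d^3_{-2,1}: k∈[3..4] ⇒ +0.477650 -0.786508 = -0.308858;  D = +0.289847+0.106688i
d^3_{-1,1}: k∈[2..4] ⇒ +0.249700 -1.096431 +0.451351 = -0.395379;  D = +0.358773-0.166153i
d^3_{0,1}: k∈[1..3] ⇒ +0.079441 -0.784859 +0.861576 = +0.156159;  D = -0.053648+0.146654i
d^3_{1,1}: k∈[0..2] ⇒ +0.012637 -0.332934 +0.822323 = +0.502026;  D = +0.211883+0.455122i
d^3_{2,1}: k∈[0..1] ⇒ -0.072520 +0.477650 = +0.405130;  D = +0.380750+0.138418i
d^3_{3,1}: single k=0 term ⇒ +0.161181;  D = +0.145985-0.068320i
Y_3^{m'}(θ=2.3991,φ=6.2438) and Σ D·Y over m':
  (-0.2221-0.4821i)·(+0.1281+0.0152i)  (+0.2898+0.1067i)·(-0.3432-0.0271i)  (+0.3588-0.1662i)·(+0.3743+0.0147i)  (-0.0536+0.1467i)·(+0.0786+0.0000i)  (+0.2119+0.4551i)·(-0.3743+0.0147i)  (+0.3808+0.1384i)·(-0.3432+0.0271i)  (+0.1460-0.0683i)·(-0.1281+0.0152i)
Y_3^1(R⁻¹ n̂) = -0.223246-0.348396i

Re=-0.2232 Im=-0.3484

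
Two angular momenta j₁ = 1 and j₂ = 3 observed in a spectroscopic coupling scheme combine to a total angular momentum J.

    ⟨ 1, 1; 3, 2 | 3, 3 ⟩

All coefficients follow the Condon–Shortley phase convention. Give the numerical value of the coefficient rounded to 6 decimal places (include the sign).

+0.500000  (= +√(1/4))

triangle: 1!×1!×5!/8! = 120/40320
(j±m)!: 2!×0!×5!×1!×6!×0! = 172800
prefactor² = (2J+1)×Δ×N² = 3600
  k=0: +1/(0!×1!×0!×5!×1!×0!) = 1/120
Σ = 1/120  ⇒  CG² = 3600×(1/120)² = 1/4
CG = +√(1/4) = +0.500000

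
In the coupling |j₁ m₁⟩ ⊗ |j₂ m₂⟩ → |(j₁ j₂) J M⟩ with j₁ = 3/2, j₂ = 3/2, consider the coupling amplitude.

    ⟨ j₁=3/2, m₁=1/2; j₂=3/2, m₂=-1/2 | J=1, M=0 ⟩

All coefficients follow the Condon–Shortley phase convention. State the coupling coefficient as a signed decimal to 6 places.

-0.223607  (= −√(1/20))

triangle: 2!×1!×1!/5! = 2/120
(j±m)!: 2!×1!×1!×2!×1!×1! = 4
prefactor² = (2J+1)×Δ×N² = 1/5
  k=0: +1/(0!×2!×1!×1!×0!×0!) = 1/2
  k=1: −1/(1!×1!×0!×0!×1!×1!) = -1
Σ = -1/2  ⇒  CG² = 1/5×(-1/2)² = 1/20
CG = −√(1/20) = -0.223607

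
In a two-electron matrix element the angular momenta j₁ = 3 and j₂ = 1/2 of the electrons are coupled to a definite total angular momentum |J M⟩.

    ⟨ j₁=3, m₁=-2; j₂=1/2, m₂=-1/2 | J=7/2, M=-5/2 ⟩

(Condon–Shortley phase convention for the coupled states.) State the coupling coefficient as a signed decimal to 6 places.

triangle: 0!*6!*1!/8! = 720/40320
(j±m)!: 1!*5!*0!*1!*1!*6! = 86400
prefactor² = (2J+1)*Δ*N² = 86400/7
  k=0: +1/(0!*0!*5!*0!*1!*1!) = 1/120
Σ = 1/120  ⇒  CG² = 86400/7*(1/120)² = 6/7
CG = +√(6/7) = +0.925820

+0.925820  (= +√(6/7))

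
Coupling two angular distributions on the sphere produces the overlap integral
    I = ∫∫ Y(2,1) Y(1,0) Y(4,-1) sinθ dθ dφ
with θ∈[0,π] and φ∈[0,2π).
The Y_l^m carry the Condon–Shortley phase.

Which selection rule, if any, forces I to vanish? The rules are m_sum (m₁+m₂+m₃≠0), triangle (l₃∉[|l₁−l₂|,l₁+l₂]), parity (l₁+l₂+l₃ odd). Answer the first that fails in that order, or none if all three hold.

m₁+m₂+m₃ = 1 + 0 − 1 = 0  ✓
triangle: need |l₁−l₂| ≤ l₃ ≤ l₁+l₂ = [1,3]; l₃=4 is outside  ✗
parity: l₁+l₂+l₃ = 7 is odd

triangle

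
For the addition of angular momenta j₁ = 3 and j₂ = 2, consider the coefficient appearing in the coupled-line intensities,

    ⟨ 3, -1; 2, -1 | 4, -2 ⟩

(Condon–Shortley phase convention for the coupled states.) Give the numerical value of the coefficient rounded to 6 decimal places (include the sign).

triangle: 1!*5!*3!/10! = 720/3628800
(j±m)!: 2!*4!*1!*3!*2!*6! = 414720
prefactor² = (2J+1)*Δ*N² = 5184/7
  k=0: +1/(0!*1!*4!*1!*1!*2!) = 1/48
  k=1: −1/(1!*0!*3!*0!*2!*3!) = -1/72
Σ = 1/144  ⇒  CG² = 5184/7*(1/144)² = 1/28
CG = +√(1/28) = +0.188982

+√(1/28) ≈ +0.188982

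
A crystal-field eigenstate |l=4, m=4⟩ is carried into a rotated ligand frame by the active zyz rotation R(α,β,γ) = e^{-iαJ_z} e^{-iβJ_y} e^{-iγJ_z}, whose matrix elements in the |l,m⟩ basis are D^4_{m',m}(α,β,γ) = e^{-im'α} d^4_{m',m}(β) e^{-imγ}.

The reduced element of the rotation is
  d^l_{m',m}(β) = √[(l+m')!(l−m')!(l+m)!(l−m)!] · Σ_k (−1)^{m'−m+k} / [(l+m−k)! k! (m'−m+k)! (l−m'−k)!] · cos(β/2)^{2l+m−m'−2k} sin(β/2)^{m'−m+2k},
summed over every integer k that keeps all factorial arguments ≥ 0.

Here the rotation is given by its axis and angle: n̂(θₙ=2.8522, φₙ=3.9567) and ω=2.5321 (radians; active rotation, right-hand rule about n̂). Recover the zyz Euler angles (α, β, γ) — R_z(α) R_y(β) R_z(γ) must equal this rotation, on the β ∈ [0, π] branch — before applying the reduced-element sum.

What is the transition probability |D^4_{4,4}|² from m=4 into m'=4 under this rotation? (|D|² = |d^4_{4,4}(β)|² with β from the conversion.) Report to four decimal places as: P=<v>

P=0.5401

Axis–angle → zyz. n̂ = (sinθₙcosφₙ, sinθₙsinφₙ, cosθₙ) = (-0.195704, -0.207692, -0.958417), ω = 2.5321.
R = I cosω + sinω [n̂]ₓ + (1−cosω) n̂n̂ᵀ gives
  R = [-0.750235, +0.622621, +0.222465; -0.474674, -0.741434, +0.474300; +0.460253, +0.250238, +0.851791]
β = atan2(√(R₁₃²+R₂₃²), R₃₃) = 0.551401; α = atan2(R₂₃, R₁₃) mod 2π = 1.132223; γ = atan2(R₃₂, −R₃₁) mod 2π = 2.643601
D^4_{4,4}(1.1322,0.5514,2.6436) = e^{-i·4·1.1322}·d^4_{4,4}(0.5514)·e^{-i·4·2.6436}. Compute d first:
c=cos(0.551401/2)=0.962235, s=sin(0.551401/2)=0.272221; N=√[40320·1·40320·1]=40320.000000
k∈{0} keeps every argument non-negative
  k=0: (−1)^0·40320.0000/(40320)·0.9622^8·0.2722^0 = +0.734934
d^4_{4,4}(0.5514) = +0.734934
|D^4_{4,4}|² = |d^4_{4,4}(β)|² = (+0.734934)² = 0.540127 (the z-rotation phases have unit modulus)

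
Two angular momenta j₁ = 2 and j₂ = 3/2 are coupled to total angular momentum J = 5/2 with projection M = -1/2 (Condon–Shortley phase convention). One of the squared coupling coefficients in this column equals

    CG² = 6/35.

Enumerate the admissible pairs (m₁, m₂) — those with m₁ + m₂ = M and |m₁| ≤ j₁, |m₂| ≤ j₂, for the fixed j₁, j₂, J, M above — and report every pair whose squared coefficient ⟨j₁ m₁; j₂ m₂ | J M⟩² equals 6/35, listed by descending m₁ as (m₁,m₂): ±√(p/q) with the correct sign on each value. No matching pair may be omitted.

Admissible pairs with m₁+m₂ = M = -1/2: (-2,3/2), (-1,1/2), (0,-1/2), (1,-3/2)
  (m₁,m₂)=(1,-3/2): CG² = 27/70, CG = +√(27/70)
  (m₁,m₂)=(0,-1/2): CG² = 3/35, CG = +√(3/35)
  (m₁,m₂)=(-1,1/2): CG² = 5/14, CG = −√(5/14)
  (m₁,m₂)=(-2,3/2): CG² = 6/35, CG = −√(6/35)   ← matches the target
Pairs with CG² = 6/35: (-2,3/2): −√(6/35)

(-2,3/2): −√(6/35)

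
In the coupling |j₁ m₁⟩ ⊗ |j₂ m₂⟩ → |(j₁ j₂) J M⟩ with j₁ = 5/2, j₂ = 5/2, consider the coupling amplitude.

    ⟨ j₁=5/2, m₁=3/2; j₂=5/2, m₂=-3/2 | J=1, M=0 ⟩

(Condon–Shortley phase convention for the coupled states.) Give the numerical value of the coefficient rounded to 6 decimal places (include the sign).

j₁+j₂−J=4  J+j₁−j₂=1  J−j₁+j₂=1  j₁+j₂+J+1=7
(j₁±m₁, j₂±m₂, J±M) = (4,1,1,4,1,1)
P² = 288/35
sum k=0..1:
  [0] +1/24 = 1/24
  [1] −1/6 = -1/6
S = -1/8
C² = P²·S² = 9/70 ; C = -0.358569

-0.358569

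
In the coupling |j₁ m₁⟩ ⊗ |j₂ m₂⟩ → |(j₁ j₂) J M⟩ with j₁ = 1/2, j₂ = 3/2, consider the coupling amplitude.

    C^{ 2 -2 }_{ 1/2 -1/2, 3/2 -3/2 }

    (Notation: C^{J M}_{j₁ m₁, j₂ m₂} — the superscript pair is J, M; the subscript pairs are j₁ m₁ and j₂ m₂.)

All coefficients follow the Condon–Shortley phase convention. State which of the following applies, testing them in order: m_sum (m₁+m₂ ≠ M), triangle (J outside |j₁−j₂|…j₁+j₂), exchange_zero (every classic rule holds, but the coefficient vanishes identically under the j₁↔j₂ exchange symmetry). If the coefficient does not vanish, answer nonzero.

nonzero

m-sum: m₁+m₂ = -1/2+(-3/2) = -2, M = -2  ✓
triangle: |j₁−j₂| = 1 ≤ J = 2 ≤ j₁+j₂ = 2  ✓
exchange: j₁≠j₂ or m₁≠m₂ — the exchange symmetry imposes no constraint here
value check: CG = +1 = +1.000000 ≠ 0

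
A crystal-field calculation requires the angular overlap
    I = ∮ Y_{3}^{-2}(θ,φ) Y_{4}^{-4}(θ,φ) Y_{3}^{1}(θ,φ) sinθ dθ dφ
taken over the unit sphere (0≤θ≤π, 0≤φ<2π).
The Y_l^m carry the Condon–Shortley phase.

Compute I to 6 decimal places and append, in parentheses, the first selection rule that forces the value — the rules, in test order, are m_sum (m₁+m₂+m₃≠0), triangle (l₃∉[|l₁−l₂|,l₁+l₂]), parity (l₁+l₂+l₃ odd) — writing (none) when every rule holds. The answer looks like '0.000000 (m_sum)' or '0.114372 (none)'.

Σmᵢ = -5 ≠ 0, so the φ-integral vanishes; I = 0

0.000000 (m_sum)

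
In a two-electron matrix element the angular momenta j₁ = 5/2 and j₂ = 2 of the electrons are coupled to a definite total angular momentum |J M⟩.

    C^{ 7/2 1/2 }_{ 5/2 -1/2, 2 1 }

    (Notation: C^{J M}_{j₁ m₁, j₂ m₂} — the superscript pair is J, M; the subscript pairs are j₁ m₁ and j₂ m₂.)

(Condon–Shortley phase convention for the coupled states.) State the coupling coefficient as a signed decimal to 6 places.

j₁+j₂−J=1  J+j₁−j₂=4  J−j₁+j₂=3  j₁+j₂+J+1=9
(j₁±m₁, j₂±m₂, J±M) = (2,3,3,1,4,3)
P² = 1152/35
sum k=0..1:
  [0] +1/36 = 1/36
  [1] −1/8 = -1/8
S = -7/72
C² = P²·S² = 14/45 ; C = -0.557773

−√(14/45) = -0.557773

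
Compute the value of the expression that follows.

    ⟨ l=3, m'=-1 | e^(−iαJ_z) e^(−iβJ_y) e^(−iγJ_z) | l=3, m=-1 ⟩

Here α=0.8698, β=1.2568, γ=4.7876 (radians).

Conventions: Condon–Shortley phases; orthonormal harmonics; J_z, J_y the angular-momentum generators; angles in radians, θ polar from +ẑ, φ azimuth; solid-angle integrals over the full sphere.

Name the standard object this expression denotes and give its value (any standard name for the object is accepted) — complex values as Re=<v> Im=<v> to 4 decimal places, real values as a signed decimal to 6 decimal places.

This is a Wigner D-matrix element — the rotation-matrix element ⟨l m'| R(α,β,γ) |l m⟩ in the angular-momentum basis.
D^3_{-1,-1}(0.8698,1.2568,4.7876) = e^{-i·-1·0.8698}·d^3_{-1,-1}(1.2568)·e^{-i·-1·4.7876}. Compute d first:
c=cos(1.256800/2)=0.808969, s=sin(1.256800/2)=0.587851; N=√[2·24·2·24]=48.000000
The bounds max(0,m−m')=0 and min(l+m,l−m')=2 give 3 terms
  k=0: (−1)^0·48.0000/(48)·0.8090^6·0.5879^0 = +0.280280
  k=1: (−1)^1·48.0000/(6)·0.8090^4·0.5879^2 = -1.184002
  k=2: (−1)^2·48.0000/(8)·0.8090^2·0.5879^4 = +0.468905
d^3_{-1,-1}(1.2568) = +0.280280 -1.184002 +0.468905 = -0.434818
D = (+0.644979+0.764200i)·(-0.434818)·(+0.075140-0.997173i) = -0.352421+0.254687i

Wigner D-matrix element, Re=-0.3524 Im=0.2547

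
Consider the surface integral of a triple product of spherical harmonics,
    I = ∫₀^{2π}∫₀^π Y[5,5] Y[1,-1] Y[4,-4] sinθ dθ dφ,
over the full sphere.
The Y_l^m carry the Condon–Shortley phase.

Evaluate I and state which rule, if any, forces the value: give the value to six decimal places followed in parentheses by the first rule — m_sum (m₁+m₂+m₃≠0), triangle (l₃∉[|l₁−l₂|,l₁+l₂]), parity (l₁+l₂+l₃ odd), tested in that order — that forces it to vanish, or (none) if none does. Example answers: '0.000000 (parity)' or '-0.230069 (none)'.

-0.329416 (none)

m-sum 0 ✓  L=10 even ✓  4≤4≤6 ✓
Π(2lᵢ+1) = 11×3×9 = 297
triangle coeff Δ(5,1,4) = 1/495
Σ_t [1,1]: t=1:−1/576 = -1/576
(3j)²=5/99 [(5 1 4; 0 0 0)], sign=-1
Σ_t [0,0]: t=0:+1/80640 = 1/80640
(3j)²=1/11 [(5 1 4; 5 -1 -4)], sign=+1
⇒ 4πI² = 15/11
I = (-1)√(15/11/(4π)) = -0.32941575
No selection rule forces the value: the integral is nonzero (none).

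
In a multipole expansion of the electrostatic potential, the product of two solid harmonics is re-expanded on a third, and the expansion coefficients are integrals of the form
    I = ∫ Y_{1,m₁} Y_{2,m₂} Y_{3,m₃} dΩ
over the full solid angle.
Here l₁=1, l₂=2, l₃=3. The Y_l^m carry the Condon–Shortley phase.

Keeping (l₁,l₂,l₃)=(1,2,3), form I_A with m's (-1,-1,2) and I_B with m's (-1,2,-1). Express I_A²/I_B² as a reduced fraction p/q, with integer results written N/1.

Same 1,2,3: normalisation and zero-m 3j drop out of the ratio.
A: Δ: 0! 2! 4! / 7! → 1/105; sum: t=0:+1/12 = 1/12; 3j²(1 2 3; -1 -1 2) = Δ·Π!·Σ² = 2/21  (sign -1)
B: Δ: 0! 2! 4! / 7! → 1/105; sum: t=0:+1/48 = 1/48; 3j²(1 2 3; -1 2 -1) = Δ·Π!·Σ² = 1/105  (sign +1)
I_A²/I_B² = (2/21)/(1/105) = 10/1

10/1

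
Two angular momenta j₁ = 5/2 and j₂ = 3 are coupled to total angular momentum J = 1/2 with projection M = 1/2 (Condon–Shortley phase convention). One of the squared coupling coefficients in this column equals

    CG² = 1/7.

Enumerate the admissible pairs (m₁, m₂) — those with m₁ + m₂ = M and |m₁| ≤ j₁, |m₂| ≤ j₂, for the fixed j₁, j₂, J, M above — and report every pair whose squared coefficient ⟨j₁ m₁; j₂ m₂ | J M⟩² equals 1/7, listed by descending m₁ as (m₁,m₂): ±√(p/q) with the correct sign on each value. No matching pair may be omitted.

Admissible pairs with m₁+m₂ = M = 1/2: (-5/2,3), (-3/2,2), (-1/2,1), (1/2,0), (3/2,-1), (5/2,-2)
  (m₁,m₂)=(5/2,-2): CG² = 1/21, CG = +√(1/21)
  (m₁,m₂)=(3/2,-1): CG² = 2/21, CG = −√(2/21)
  (m₁,m₂)=(1/2,0): CG² = 1/7, CG = +√(1/7)   ← matches the target
  (m₁,m₂)=(-1/2,1): CG² = 4/21, CG = −√(4/21)
  (m₁,m₂)=(-3/2,2): CG² = 5/21, CG = +√(5/21)
  (m₁,m₂)=(-5/2,3): CG² = 2/7, CG = −√(2/7)
Pairs with CG² = 1/7: (1/2,0): +√(1/7)

(1/2,0): +√(1/7)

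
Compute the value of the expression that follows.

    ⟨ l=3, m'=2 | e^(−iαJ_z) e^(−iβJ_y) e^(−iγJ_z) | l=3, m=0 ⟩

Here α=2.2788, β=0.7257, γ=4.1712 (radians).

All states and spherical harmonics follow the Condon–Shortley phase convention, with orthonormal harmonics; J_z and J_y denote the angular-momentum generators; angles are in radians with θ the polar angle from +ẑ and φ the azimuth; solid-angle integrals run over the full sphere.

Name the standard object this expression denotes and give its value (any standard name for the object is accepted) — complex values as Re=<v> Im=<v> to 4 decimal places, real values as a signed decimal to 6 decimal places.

Wigner D-matrix element, Re=-0.0696 Im=0.4457

This is a Wigner D-matrix element — the rotation-matrix element ⟨l m'| R(α,β,γ) |l m⟩ in the angular-momentum basis.
D^3_{2,0}(2.2788,0.7257,4.1712) = e^{-i·2·2.2788}·d^3_{2,0}(0.7257)·e^{-i·0·4.1712}. Compute d first:
With c≡cos(β/2)=0.934889 and s≡sin(β/2)=0.354940, N=[120·1·6·6]^{1/2}=65.726707
Admissible k: 0..1 (factorial args all ≥0)
  k=0: (−1)^2·65.7267/(12)·0.9349^4·0.3549^2 = +0.527122
  k=1: (−1)^3·65.7267/(12)·0.9349^2·0.3549^4 = -0.075980
d^3_{2,0}(0.7257) = +0.527122 -0.075980 = +0.451142
Phases: e^{-i·(2)·2.2788}=-0.154172+0.988044i, e^{-i·(0)·4.1712}=+1.000000+0.000000i ⇒ D=-0.069553+0.445748i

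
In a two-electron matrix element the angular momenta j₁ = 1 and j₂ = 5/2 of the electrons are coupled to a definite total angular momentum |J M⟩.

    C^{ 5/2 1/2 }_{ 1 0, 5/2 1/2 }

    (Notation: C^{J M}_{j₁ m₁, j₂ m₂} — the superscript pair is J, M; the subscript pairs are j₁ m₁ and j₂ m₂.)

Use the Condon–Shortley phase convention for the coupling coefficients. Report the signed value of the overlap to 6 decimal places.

−√(1/35) = -0.169031

triangle: 1!*1!*4!/7! = 24/5040
(j±m)!: 1!*1!*3!*2!*3!*2! = 144
prefactor² = (2J+1)*Δ*N² = 144/35
  k=0: +1/(0!*1!*1!*3!*0!*1!) = 1/6
  k=1: −1/(1!*0!*0!*2!*1!*2!) = -1/4
Σ = -1/12  ⇒  CG² = 144/35*(-1/12)² = 1/35
CG = −√(1/35) = -0.169031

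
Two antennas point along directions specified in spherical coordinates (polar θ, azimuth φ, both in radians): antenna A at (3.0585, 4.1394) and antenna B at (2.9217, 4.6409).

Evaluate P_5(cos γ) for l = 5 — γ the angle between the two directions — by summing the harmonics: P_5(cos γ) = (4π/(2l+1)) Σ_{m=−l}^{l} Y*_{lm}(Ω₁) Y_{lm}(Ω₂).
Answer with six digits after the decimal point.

0.833346

Summing Y*_{l m}(θ₁,φ₁)·Y_{l m}(θ₂,φ₂) over m ∈ [−5, 5]; prefactor 4π/(2·5+1) = 1.142397:
  m=-5: (-0.000000, 0.000002) × (-0.000080, 0.000215) = (-0.000000, -0.000000)  (running Σ = (-0.000000, -0.000000))
  m=-4: (0.000046, 0.000052) × (-0.003111, -0.000915) = (-0.000000, -0.000000)  (running Σ = (-0.000000, -0.000000))
  m=-3: (0.001553, -0.000232) × (0.005786, -0.026562) = (0.000003, -0.000043)  (running Σ = (0.000003, -0.000043))
  m=-2: (0.009491, -0.020981) × (0.144662, 0.020826) = (0.001810, -0.002838)  (running Σ = (0.001813, -0.002880))
  m=-1: (-0.112527, -0.174408) × (-0.033510, 0.467945) = (0.085384, -0.046812)  (running Σ = (0.087197, -0.049692))
  m=0: (-0.887764, -0.000000) × (-0.625253, 0.000000) = (0.555077, 0.000000)  (running Σ = (0.642274, -0.049692))
  m=1: (0.112527, -0.174408) × (0.033510, 0.467945) = (0.085384, 0.046812)  (running Σ = (0.727658, -0.002880))
  m=2: (0.009491, 0.020981) × (0.144662, -0.020826) = (0.001810, 0.002838)  (running Σ = (0.729468, -0.000043))
  m=3: (-0.001553, -0.000232) × (-0.005786, -0.026562) = (0.000003, 0.000043)  (running Σ = (0.729471, -0.000000))
  m=4: (0.000046, -0.000052) × (-0.003111, 0.000915) = (-0.000000, 0.000000)  (running Σ = (0.729471, -0.000000))
  m=5: (0.000000, 0.000002) × (0.000080, 0.000215) = (-0.000000, 0.000000)  (running Σ = (0.729471, 0.000000))
Accumulated sum (0.729471, 0.000000); after 4π/(2l+1) scaling, (0.833346, 0.000000) ⇒ P_5 = 0.833346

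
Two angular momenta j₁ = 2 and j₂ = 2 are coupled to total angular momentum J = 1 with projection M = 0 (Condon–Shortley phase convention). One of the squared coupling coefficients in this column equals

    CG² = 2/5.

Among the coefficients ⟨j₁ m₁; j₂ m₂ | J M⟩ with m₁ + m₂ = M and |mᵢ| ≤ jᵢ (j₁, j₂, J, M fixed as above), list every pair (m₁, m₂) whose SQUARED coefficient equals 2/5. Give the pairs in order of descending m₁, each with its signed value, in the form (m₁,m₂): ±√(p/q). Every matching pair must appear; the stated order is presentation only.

Admissible pairs with m₁+m₂ = M = 0: (-2,2), (-1,1), (0,0), (1,-1), (2,-2)
  (m₁,m₂)=(2,-2): CG² = 2/5, CG = +√(2/5)   ← matches the target
  (m₁,m₂)=(1,-1): CG² = 1/10, CG = −√(1/10)
  (m₁,m₂)=(0,0): CG² = 0/1, CG = 0
  (m₁,m₂)=(-1,1): CG² = 1/10, CG = +√(1/10)
  (m₁,m₂)=(-2,2): CG² = 2/5, CG = −√(2/5)   ← matches the target
Pairs with CG² = 2/5: (2,-2): +√(2/5); (-2,2): −√(2/5)

(2,-2): +√(2/5); (-2,2): −√(2/5)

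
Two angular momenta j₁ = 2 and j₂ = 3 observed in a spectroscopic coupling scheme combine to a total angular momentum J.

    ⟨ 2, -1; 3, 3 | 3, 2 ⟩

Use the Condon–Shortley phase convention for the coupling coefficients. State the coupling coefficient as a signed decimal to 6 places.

triangle: 2!·2!·4!/9! = 96/362880
(j±m)!: 1!·3!·6!·0!·5!·1! = 518400
prefactor² = (2J+1)·Δ·N² = 960
  k=2: +1/(2!·0!·1!·4!·1!·0!) = 1/48
Σ = 1/48  ⇒  CG² = 960·(1/48)² = 5/12
CG = +√(5/12) = +0.645497

+√(5/12) = +0.645497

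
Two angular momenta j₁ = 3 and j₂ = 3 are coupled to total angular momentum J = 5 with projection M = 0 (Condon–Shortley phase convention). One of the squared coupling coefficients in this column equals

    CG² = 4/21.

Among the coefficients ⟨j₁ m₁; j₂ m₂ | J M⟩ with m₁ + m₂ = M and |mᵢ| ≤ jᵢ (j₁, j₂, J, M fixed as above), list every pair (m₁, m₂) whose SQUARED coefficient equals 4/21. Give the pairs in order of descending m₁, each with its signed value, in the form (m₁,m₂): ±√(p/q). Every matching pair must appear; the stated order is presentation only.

(2,-2): +√(4/21); (-2,2): −√(4/21)

Admissible pairs with m₁+m₂ = M = 0: (-3,3), (-2,2), (-1,1), (0,0), (1,-1), (2,-2), (3,-3)
  (m₁,m₂)=(3,-3): CG² = 1/84, CG = +√(1/84)
  (m₁,m₂)=(2,-2): CG² = 4/21, CG = +√(4/21)   ← matches the target
  (m₁,m₂)=(1,-1): CG² = 25/84, CG = +√(25/84)
  (m₁,m₂)=(0,0): CG² = 0/1, CG = 0
  (m₁,m₂)=(-1,1): CG² = 25/84, CG = −√(25/84)
  (m₁,m₂)=(-2,2): CG² = 4/21, CG = −√(4/21)   ← matches the target
  (m₁,m₂)=(-3,3): CG² = 1/84, CG = −√(1/84)
Pairs with CG² = 4/21: (2,-2): +√(4/21); (-2,2): −√(4/21)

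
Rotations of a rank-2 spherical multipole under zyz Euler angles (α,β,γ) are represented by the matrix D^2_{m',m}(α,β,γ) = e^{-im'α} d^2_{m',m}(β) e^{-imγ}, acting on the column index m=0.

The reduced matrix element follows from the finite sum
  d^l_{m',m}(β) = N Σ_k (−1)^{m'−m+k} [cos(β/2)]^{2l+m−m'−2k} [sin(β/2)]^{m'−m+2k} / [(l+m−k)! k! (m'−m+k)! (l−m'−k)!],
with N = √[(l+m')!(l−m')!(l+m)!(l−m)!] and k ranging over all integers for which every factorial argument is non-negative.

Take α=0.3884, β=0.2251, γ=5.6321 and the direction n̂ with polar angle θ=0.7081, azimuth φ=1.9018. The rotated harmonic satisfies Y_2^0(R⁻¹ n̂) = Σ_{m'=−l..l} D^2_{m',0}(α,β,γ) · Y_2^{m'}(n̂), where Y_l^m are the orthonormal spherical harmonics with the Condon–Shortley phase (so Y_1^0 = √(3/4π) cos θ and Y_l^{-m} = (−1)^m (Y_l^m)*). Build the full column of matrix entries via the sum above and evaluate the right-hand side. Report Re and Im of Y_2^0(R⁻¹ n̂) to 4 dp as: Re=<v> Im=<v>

Re=0.2151 Im=0.0000

Need the full column D^2_{m',0} for m'=−2..2 at α=0.3884, β=0.2251, γ=5.6321.
cos(β/2)=0.993673, sin(β/2)=0.112313
d^2_{-2,0}: single k=2 term ⇒ +0.030508;  D = +0.021757+0.021386i
d^2_{-1,0}: k∈[1..2] ⇒ +0.269919 -0.003448 = +0.266471;  D = +0.246623+0.100915i
d^2_{0,0}: k∈[0..2] ⇒ +0.974931 -0.049820 +0.000159 = +0.925270;  D = +0.925270+0.000000i
d^2_{1,0}: k∈[0..1] ⇒ -0.269919 +0.003448 = -0.266471;  D = -0.246623+0.100915i
d^2_{2,0}: single k=0 term ⇒ +0.030508;  D = +0.021757-0.021386i
Y_2^{m'}(θ=0.7081,φ=1.9018) and Σ D·Y over m':
  (+0.0218+0.0214i)·(-0.1289+0.1004i)  (+0.2466+0.1009i)·(-0.1240-0.3609i)  (+0.9253+0.0000i)·(+0.2305+0.0000i)  (-0.2466+0.1009i)·(+0.1240-0.3609i)  (+0.0218-0.0214i)·(-0.1289-0.1004i)
Y_2^0(R⁻¹ n̂) = +0.215078+0.000000i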